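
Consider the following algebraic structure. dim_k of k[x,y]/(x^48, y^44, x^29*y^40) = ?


k[x,y]/I, I = (x^48, y^44, x^29*y^40)
Rect: 48x44=2112. Corner: (48-29)x(44-40)=76.
dim = 2112-76 = 2036


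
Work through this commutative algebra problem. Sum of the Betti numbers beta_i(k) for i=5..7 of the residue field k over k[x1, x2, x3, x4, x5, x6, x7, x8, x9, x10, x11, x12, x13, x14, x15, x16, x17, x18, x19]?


Koszul resolution: beta_i(k)=C(n,i), n=19
C(19,5)=11628, C(19,6)=27132, C(19,7)=50388
Sum=89148


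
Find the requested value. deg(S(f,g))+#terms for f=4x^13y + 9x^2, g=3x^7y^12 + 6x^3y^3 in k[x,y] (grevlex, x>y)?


LT(f)=4x^13y, LT(g)=3x^7y^12
lcm(LM)=x^13y^12
S(f,g) (scaled by 12 to clear denominators) = 3y^11*f - 4x^6*g = 27x^2y^11 - 24x^9y^3
2 terms, deg 13.
13+2=15


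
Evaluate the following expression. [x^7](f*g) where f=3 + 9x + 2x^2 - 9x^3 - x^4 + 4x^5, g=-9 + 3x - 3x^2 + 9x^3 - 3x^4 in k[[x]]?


[x^7] = sum a_i*b_j, i+j=7
  -9*-3=27
  -1*9=-9
  4*-3=-12
Sum=6


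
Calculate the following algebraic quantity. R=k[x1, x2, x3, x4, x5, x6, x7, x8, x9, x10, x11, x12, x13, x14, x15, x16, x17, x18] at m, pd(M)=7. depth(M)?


pd+depth=depth(R)=18
depth=18-7=11


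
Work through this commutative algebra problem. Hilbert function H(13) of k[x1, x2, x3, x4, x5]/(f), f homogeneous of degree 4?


C(17,4)-C(13,4)=2380-715=1665


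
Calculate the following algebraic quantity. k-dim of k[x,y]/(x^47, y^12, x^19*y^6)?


k[x,y]/I, I = (x^47, y^12, x^19*y^6)
Rect: 47x12=564. Corner: (47-19)x(12-6)=168.
dim = 564-168 = 396


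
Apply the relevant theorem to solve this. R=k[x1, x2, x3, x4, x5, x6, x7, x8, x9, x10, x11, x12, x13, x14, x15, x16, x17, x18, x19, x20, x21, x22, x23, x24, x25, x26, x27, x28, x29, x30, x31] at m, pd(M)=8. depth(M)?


pd+depth=depth(R)=31
depth=31-8=23


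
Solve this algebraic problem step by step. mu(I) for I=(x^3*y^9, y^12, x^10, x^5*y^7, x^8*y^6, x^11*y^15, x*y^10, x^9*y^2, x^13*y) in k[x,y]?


Remove redundant (divisible by others).
x^13*y redundant.
x^11*y^15 redundant.
Min: x^10, x^9*y^2, x^8*y^6, x^5*y^7, x^3*y^9, x*y^10, y^12
Count=7


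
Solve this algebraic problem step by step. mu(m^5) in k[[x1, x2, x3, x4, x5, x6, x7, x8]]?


C(n+d-1,d)=C(12,5)=792


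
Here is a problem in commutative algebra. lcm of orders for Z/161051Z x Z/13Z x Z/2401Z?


Exponent = lcm of the cyclic orders; pairwise coprime => product.
11^5*13^1*7^4=161051*13*2401=5026884863


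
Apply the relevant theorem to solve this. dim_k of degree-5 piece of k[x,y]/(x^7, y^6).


k[x,y], I = (x^7, y^6), d = 5
Need i < 7 and d-i < 6.
Range: 0 <= i <= 5.
H(5) = 6


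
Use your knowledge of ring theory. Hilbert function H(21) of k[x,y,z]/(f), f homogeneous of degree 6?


C(23,2)-C(17,2)=253-136=117


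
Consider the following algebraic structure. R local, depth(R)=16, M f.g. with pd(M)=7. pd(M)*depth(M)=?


pd+depth=16
depth=16-7=9
pd*depth=7*9=63


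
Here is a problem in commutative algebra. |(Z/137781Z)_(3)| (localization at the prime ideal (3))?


3-primary part: 137781=3^9*7
Size=3^9=19683


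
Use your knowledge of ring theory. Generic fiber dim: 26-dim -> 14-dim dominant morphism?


dim(fiber)=dim(X)-dim(Y)=26-14=12


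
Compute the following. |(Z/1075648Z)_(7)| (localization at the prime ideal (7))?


7-primary part: 1075648=7^5*64
Size=7^5=16807


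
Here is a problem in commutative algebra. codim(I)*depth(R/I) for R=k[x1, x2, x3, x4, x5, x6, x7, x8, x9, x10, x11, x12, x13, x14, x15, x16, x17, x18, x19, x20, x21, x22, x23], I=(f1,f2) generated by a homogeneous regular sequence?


codim=2, depth=dim(R/I)=23-2=21
Product=2*21=42


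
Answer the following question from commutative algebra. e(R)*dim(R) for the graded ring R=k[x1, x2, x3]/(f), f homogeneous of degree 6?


e(R)=deg(f)=6, dim(R)=3-1=2
e*dim=6*2=12


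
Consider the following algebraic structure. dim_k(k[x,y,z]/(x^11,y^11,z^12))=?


Basis: x^iy^jz^k, i<11,j<11,k<12
11*11*12=1452


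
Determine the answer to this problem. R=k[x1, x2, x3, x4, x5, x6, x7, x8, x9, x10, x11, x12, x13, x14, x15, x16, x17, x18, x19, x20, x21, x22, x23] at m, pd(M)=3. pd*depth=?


pd+depth=23
depth=23-3=20
pd*depth=3*20=60


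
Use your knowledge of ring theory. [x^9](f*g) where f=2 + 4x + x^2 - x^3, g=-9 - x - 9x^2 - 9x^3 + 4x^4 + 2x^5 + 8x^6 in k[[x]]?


[x^9] = sum a_i*b_j, i+j=9
  -1*8=-8
Sum=-8


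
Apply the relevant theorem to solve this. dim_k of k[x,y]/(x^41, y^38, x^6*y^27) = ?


k[x,y]/I, I = (x^41, y^38, x^6*y^27)
Rect: 41x38=1558. Corner: (41-6)x(38-27)=385.
dim = 1558-385 = 1173


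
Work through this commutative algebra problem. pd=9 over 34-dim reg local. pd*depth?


pd+depth=34
depth=34-9=25
pd*depth=9*25=225


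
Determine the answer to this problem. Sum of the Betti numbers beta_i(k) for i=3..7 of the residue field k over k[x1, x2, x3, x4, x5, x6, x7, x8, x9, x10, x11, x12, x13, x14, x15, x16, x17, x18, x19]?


Koszul resolution: beta_i(k)=C(n,i), n=19
C(19,3)=969, C(19,4)=3876, C(19,5)=11628, C(19,6)=27132, C(19,7)=50388
Sum=93993


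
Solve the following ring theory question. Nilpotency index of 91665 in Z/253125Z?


91665^k mod 253125:
k=1: 91665
k=2: 240975
k=3: 20250
k=4: 50625
k=5: 0
First zero at k = 5


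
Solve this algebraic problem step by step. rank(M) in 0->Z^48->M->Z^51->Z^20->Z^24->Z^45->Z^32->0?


Alt sum=0:
(-1)^0*48 + (-1)^1*? + (-1)^2*51 + (-1)^3*20 + (-1)^4*24 + (-1)^5*45 + (-1)^6*32=0
rank(M)=90


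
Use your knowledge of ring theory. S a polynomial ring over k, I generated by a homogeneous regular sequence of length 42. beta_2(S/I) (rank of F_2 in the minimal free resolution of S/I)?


Regular sequence => Koszul complex is the minimal free resolution.
Syz_1 minimally generated by Koszul relations f_i*e_j - f_j*e_i (i<j): mu(Syz_1) = beta_2 = C(m,2) = m(m-1)/2
m=42
42*41/2 = 861


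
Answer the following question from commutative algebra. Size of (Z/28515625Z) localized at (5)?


5-primary part: 28515625=5^8*73
Size=5^8=390625


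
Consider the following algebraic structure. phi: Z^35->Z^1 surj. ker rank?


rank(ker) = 35-1 = 34


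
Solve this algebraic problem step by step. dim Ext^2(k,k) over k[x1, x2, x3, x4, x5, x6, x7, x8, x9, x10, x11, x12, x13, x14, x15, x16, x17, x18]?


C(n,i)=C(18,2)=153


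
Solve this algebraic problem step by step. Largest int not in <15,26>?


gcd(15,26)=1 => F=ab-a-b=15*26-15-26=390-41=349


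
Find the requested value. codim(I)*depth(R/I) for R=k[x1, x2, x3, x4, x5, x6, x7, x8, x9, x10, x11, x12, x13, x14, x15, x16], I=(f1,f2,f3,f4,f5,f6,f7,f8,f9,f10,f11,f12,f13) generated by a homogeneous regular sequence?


codim=13, depth=dim(R/I)=16-13=3
Product=13*3=39


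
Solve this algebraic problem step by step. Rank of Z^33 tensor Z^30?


rank(M(x)N) = rank(M)*rank(N)
33*30 = 990


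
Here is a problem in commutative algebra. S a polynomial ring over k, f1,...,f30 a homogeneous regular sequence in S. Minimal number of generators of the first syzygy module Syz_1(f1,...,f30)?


Regular sequence => Koszul complex is the minimal free resolution.
Syz_1 minimally generated by Koszul relations f_i*e_j - f_j*e_i (i<j): mu(Syz_1) = beta_2 = C(m,2) = m(m-1)/2
m=30
30*29/2 = 435


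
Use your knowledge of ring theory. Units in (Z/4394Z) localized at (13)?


Local ring = Z/2197Z.
phi(2197) = 13^2*(13-1) = 2028


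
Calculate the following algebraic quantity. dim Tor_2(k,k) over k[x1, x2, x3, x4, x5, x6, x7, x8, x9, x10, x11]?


Koszul: C(n,i)=C(11,2)=55


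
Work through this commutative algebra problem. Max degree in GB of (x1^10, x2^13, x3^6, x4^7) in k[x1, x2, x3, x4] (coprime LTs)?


Pure powers, coprime LTs => already GB.
Degrees: 10, 13, 6, 7
Max=13


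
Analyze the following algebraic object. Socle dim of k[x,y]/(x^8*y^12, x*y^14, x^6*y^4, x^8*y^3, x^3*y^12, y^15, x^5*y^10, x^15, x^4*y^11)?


Socle = ann(m) = span of standard monomials u with x*u, y*u in I (staircase corners).
Redundant generators: x^8*y^12
Minimal generators: x^15, x^8*y^3, x^6*y^4, x^5*y^10, x^4*y^11, x^3*y^12, x*y^14, y^15
Corners: y^14, x^2y^13, x^3y^11, x^4y^10, x^5y^9, x^7y^3, x^14y^2
Socle dim=7


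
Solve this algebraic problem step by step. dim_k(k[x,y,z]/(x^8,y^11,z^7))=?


Basis: x^iy^jz^k, i<8,j<11,k<7
8*11*7=616


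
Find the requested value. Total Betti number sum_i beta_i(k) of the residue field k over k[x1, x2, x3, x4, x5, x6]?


Koszul resolution: beta_i(k)=C(n,i), n=6
sum_i C(6,i) = 2^6 = 64


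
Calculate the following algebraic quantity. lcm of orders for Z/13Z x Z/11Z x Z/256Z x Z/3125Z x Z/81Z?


Exponent = lcm of the cyclic orders; pairwise coprime => product.
13^1*11^1*2^8*5^5*3^4=13*11*256*3125*81=9266400000


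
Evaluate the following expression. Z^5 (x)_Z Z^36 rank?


rank(M(x)N) = rank(M)*rank(N)
5*36 = 180


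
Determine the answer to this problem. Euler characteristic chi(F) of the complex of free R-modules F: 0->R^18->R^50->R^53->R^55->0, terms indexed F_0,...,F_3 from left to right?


chi = sum (-1)^i * rank:
(-1)^0*18=18
(-1)^1*50=-50
(-1)^2*53=53
(-1)^3*55=-55
chi=-34


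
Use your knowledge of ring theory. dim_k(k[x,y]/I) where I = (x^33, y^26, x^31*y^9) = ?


k[x,y]/I, I = (x^33, y^26, x^31*y^9)
Rect: 33x26=858. Corner: (33-31)x(26-9)=34.
dim = 858-34 = 824


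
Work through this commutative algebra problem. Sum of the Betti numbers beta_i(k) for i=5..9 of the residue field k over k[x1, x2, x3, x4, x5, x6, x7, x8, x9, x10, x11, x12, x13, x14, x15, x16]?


Koszul resolution: beta_i(k)=C(n,i), n=16
C(16,5)=4368, C(16,6)=8008, C(16,7)=11440, C(16,8)=12870, C(16,9)=11440
Sum=48126


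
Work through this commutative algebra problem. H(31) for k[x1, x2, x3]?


C(d+n-1,n-1)=C(33,2)=528


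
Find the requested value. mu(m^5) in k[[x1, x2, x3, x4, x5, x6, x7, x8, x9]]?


C(n+d-1,d)=C(13,5)=1287


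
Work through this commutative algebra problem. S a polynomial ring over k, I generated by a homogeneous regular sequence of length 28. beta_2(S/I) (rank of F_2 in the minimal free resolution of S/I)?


Regular sequence => Koszul complex is the minimal free resolution.
Syz_1 minimally generated by Koszul relations f_i*e_j - f_j*e_i (i<j): mu(Syz_1) = beta_2 = C(m,2) = m(m-1)/2
m=28
28*27/2 = 378


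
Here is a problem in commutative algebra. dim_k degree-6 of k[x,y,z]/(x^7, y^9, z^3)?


Need i<7, j<9, k<3 with i+j+k=6.
For each i, j ranges over max(0,6-i-2)..min(8,6-i):
  i=0: j in [4,6] -> 3
  i=1: j in [3,5] -> 3
  i=2: j in [2,4] -> 3
  i=3: j in [1,3] -> 3
  i=4: j in [0,2] -> 3
  i=5: j in [0,1] -> 2
  i=6: j in [0,0] -> 1
H(6) = 3+3+3+3+3+2+1 = 18


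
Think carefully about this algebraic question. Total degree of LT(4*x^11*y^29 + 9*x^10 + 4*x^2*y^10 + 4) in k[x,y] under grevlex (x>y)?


LT: 4*x^11*y^29
deg_x=11, deg_y=29
Total=11+29=40


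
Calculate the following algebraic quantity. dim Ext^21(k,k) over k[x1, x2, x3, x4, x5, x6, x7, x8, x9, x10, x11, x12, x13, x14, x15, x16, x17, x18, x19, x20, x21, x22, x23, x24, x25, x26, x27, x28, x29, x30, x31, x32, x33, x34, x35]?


C(n,i)=C(35,21)=2319959400


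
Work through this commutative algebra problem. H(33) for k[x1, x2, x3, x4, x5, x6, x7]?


C(d+n-1,n-1)=C(39,6)=3262623


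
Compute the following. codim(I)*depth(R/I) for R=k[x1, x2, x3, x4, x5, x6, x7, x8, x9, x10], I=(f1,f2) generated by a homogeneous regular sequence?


codim=2, depth=dim(R/I)=10-2=8
Product=2*8=16


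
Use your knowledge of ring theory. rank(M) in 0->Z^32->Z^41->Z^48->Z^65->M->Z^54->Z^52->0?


Alt sum=0:
(-1)^0*32 + (-1)^1*41 + (-1)^2*48 + (-1)^3*65 + (-1)^4*? + (-1)^5*54 + (-1)^6*52=0
rank(M)=28


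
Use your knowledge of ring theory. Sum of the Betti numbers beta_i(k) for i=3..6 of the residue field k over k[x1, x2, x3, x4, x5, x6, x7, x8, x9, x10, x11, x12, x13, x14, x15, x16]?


Koszul resolution: beta_i(k)=C(n,i), n=16
C(16,3)=560, C(16,4)=1820, C(16,5)=4368, C(16,6)=8008
Sum=14756


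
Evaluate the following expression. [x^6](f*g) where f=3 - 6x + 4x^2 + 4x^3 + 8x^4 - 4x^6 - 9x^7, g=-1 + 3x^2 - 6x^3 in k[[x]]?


[x^6] = sum a_i*b_j, i+j=6
  4*-6=-24
  8*3=24
  -4*-1=4
Sum=4


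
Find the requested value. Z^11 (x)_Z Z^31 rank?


rank(M(x)N) = rank(M)*rank(N)
11*31 = 341


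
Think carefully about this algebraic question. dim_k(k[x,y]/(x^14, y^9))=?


Basis: x^i*y^j, i<14, j<9
14*9=126


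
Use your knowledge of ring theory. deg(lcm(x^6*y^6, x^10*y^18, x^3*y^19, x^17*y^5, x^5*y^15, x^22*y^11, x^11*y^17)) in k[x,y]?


lcm = componentwise max:
x: max(6,10,3,17,5,22,11)=22
y: max(6,18,19,5,15,11,17)=19
Total=22+19=41


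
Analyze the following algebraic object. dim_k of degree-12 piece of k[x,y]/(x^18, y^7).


k[x,y], I = (x^18, y^7), d = 12
Need i < 18 and d-i < 7.
Range: 6 <= i <= 12.
H(12) = 7


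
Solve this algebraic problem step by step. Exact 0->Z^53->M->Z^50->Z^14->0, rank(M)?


Alt sum=0:
(-1)^0*53 + (-1)^1*? + (-1)^2*50 + (-1)^3*14=0
rank(M)=89


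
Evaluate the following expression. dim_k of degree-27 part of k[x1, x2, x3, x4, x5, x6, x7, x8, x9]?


C(d+n-1,n-1)=C(35,8)=23535820


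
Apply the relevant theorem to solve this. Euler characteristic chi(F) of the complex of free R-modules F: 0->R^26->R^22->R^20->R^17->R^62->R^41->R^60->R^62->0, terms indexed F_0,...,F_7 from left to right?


chi = sum (-1)^i * rank:
(-1)^0*26=26
(-1)^1*22=-22
(-1)^2*20=20
(-1)^3*17=-17
(-1)^4*62=62
(-1)^5*41=-41
(-1)^6*60=60
(-1)^7*62=-62
chi=26


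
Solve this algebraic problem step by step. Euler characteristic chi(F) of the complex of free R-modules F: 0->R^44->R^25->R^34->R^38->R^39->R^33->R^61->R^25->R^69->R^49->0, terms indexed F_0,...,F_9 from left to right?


chi = sum (-1)^i * rank:
(-1)^0*44=44
(-1)^1*25=-25
(-1)^2*34=34
(-1)^3*38=-38
(-1)^4*39=39
(-1)^5*33=-33
(-1)^6*61=61
(-1)^7*25=-25
(-1)^8*69=69
(-1)^9*49=-49
chi=77


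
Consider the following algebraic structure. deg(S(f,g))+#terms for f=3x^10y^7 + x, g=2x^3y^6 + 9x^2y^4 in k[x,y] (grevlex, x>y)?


LT(f)=3x^10y^7, LT(g)=2x^3y^6
lcm(LM)=x^10y^7
S(f,g) (scaled by 6 to clear denominators) = 2*f - 3x^7y*g = -27x^9y^5 + 2x
2 terms, deg 14.
14+2=16


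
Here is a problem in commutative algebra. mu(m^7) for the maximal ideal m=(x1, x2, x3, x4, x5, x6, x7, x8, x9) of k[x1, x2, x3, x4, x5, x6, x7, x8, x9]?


Graded Nakayama: mu(m^d) = dim_k (m^d/m^(d+1)) = #degree-7 monomials in 9 vars
C(n+d-1,d)=C(15,7)=6435


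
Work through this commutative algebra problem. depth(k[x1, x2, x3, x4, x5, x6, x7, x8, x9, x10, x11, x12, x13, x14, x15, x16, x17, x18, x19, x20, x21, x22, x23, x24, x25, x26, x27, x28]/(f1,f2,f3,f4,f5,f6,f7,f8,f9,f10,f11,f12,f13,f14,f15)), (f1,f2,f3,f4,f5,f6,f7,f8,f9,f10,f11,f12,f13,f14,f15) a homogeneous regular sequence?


depth(R)=28
depth(R/I)=28-15=13


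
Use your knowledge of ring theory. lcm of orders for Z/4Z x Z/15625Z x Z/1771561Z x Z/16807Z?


Exponent = lcm of the cyclic orders; pairwise coprime => product.
2^2*5^6*11^6*7^5=4*15625*1771561*16807=1860914107937500


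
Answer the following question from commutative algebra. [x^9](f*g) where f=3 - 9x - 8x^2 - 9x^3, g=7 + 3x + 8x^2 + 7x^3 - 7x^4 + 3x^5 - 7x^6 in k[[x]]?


[x^9] = sum a_i*b_j, i+j=9
  -9*-7=63
Sum=63


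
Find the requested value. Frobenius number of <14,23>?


gcd(14,23)=1 => F=ab-a-b=14*23-14-23=322-37=285


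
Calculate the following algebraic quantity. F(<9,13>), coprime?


gcd(9,13)=1 => F=ab-a-b=9*13-9-13=117-22=95


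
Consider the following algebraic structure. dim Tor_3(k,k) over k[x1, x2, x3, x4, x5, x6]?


Koszul: C(n,i)=C(6,3)=20


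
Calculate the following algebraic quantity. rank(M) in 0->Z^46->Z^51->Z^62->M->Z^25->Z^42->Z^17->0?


Alt sum=0:
(-1)^0*46 + (-1)^1*51 + (-1)^2*62 + (-1)^3*? + (-1)^4*25 + (-1)^5*42 + (-1)^6*17=0
rank(M)=57


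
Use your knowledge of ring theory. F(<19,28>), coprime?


gcd(19,28)=1 => F=ab-a-b=19*28-19-28=532-47=485


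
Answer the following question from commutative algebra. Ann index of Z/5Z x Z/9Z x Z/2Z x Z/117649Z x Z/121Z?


Exponent = lcm of the cyclic orders; pairwise coprime => product.
5^1*3^2*2^1*7^6*11^2=5*9*2*117649*121=1281197610


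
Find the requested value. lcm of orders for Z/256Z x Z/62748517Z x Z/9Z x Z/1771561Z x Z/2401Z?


Exponent = lcm of the cyclic orders; pairwise coprime => product.
2^8*13^7*3^2*11^6*7^4=256*62748517*9*1771561*2401=614942079173254280448


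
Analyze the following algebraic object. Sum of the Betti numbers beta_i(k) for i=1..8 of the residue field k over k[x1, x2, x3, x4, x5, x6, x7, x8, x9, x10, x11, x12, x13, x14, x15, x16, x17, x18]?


Koszul resolution: beta_i(k)=C(n,i), n=18
C(18,1)=18, C(18,2)=153, C(18,3)=816, C(18,4)=3060, C(18,5)=8568, C(18,6)=18564, C(18,7)=31824, C(18,8)=43758
Sum=106761


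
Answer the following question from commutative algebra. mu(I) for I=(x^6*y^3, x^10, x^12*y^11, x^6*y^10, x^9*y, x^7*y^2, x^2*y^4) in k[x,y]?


Remove redundant (divisible by others).
x^12*y^11 redundant.
x^6*y^10 redundant.
Min: x^10, x^9*y, x^7*y^2, x^6*y^3, x^2*y^4
Count=5


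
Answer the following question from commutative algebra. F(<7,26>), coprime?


gcd(7,26)=1 => F=ab-a-b=7*26-7-26=182-33=149


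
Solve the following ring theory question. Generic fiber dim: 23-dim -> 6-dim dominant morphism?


dim(fiber)=dim(X)-dim(Y)=23-6=17


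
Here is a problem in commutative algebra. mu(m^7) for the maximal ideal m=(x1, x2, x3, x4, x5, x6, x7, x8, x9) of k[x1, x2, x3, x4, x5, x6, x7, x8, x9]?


Graded Nakayama: mu(m^d) = dim_k (m^d/m^(d+1)) = #degree-7 monomials in 9 vars
C(n+d-1,d)=C(15,7)=6435


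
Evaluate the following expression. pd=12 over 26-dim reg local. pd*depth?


pd+depth=26
depth=26-12=14
pd*depth=12*14=168


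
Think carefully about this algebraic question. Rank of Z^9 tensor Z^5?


rank(M(x)N) = rank(M)*rank(N)
9*5 = 45


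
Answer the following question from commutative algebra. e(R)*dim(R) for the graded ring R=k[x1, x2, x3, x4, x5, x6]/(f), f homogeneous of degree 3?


e(R)=deg(f)=3, dim(R)=6-1=5
e*dim=3*5=15


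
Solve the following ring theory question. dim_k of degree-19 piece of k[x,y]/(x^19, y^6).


k[x,y], I = (x^19, y^6), d = 19
Need i < 19 and d-i < 6.
Range: 14 <= i <= 18.
H(19) = 5


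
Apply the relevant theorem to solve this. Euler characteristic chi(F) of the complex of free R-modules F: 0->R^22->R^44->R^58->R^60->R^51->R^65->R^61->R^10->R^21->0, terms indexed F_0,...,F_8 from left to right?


chi = sum (-1)^i * rank:
(-1)^0*22=22
(-1)^1*44=-44
(-1)^2*58=58
(-1)^3*60=-60
(-1)^4*51=51
(-1)^5*65=-65
(-1)^6*61=61
(-1)^7*10=-10
(-1)^8*21=21
chi=34


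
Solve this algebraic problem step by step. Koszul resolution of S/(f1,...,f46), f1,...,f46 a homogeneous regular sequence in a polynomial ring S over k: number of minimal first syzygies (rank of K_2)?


Regular sequence => Koszul complex is the minimal free resolution.
Syz_1 minimally generated by Koszul relations f_i*e_j - f_j*e_i (i<j): mu(Syz_1) = beta_2 = C(m,2) = m(m-1)/2
m=46
46*45/2 = 1035


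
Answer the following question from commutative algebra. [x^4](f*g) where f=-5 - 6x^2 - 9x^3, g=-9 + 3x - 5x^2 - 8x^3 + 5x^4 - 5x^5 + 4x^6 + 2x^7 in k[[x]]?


[x^4] = sum a_i*b_j, i+j=4
  -5*5=-25
  -6*-5=30
  -9*3=-27
Sum=-22


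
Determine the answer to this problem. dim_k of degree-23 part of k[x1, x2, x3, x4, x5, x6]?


C(d+n-1,n-1)=C(28,5)=98280


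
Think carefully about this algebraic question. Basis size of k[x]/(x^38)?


Basis: 1,x,...,x^37
dim=38


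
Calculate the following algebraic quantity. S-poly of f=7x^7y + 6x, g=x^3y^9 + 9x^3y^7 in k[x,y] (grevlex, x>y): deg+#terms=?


LT(f)=7x^7y, LT(g)=x^3y^9
lcm(LM)=x^7y^9
S(f,g) (scaled by 7 to clear denominators) = y^8*f - 7x^4*g = -63x^7y^7 + 6xy^8
2 terms, deg 14.
14+2=16


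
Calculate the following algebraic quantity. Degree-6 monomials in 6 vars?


C(d+n-1,n-1)=C(11,5)=462


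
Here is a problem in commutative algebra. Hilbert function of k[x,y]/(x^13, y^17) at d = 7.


k[x,y], I = (x^13, y^17), d = 7
Need i < 13 and d-i < 17.
Range: 0 <= i <= 7.
H(7) = 8


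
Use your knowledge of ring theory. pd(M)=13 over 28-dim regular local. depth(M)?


pd+depth=depth(R)=28
depth=28-13=15


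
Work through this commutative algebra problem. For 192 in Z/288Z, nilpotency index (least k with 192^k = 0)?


192^k mod 288:
k=1: 192
k=2: 0
First zero at k = 2


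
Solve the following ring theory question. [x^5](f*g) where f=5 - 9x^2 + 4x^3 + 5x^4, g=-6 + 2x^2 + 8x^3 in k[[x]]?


[x^5] = sum a_i*b_j, i+j=5
  -9*8=-72
  4*2=8
Sum=-64


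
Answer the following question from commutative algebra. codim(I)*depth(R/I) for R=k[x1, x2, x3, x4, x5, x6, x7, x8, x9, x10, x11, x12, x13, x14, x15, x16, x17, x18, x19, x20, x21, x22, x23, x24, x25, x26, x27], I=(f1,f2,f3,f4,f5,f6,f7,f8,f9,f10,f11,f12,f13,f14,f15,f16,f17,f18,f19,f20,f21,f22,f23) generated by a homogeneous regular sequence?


codim=23, depth=dim(R/I)=27-23=4
Product=23*4=92


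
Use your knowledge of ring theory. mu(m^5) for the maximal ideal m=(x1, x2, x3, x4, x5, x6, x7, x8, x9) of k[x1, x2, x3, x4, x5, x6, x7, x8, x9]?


Graded Nakayama: mu(m^d) = dim_k (m^d/m^(d+1)) = #degree-5 monomials in 9 vars
C(n+d-1,d)=C(13,5)=1287


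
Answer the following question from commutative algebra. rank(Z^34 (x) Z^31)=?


rank(M(x)N) = rank(M)*rank(N)
34*31 = 1054


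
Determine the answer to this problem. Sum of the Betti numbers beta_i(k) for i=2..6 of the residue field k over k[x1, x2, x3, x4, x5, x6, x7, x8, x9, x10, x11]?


Koszul resolution: beta_i(k)=C(n,i), n=11
C(11,2)=55, C(11,3)=165, C(11,4)=330, C(11,5)=462, C(11,6)=462
Sum=1474


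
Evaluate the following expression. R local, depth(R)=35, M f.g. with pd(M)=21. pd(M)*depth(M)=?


pd+depth=35
depth=35-21=14
pd*depth=21*14=294


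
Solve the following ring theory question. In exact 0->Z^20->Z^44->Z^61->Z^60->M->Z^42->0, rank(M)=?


Alt sum=0:
(-1)^0*20 + (-1)^1*44 + (-1)^2*61 + (-1)^3*60 + (-1)^4*? + (-1)^5*42=0
rank(M)=65


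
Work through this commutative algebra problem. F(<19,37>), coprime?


gcd(19,37)=1 => F=ab-a-b=19*37-19-37=703-56=647


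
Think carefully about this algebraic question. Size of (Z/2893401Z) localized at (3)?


3-primary part: 2893401=3^10*49
Size=3^10=59049


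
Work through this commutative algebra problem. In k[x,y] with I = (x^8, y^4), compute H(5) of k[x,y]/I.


k[x,y], I = (x^8, y^4), d = 5
Need i < 8 and d-i < 4.
Range: 2 <= i <= 5.
H(5) = 4


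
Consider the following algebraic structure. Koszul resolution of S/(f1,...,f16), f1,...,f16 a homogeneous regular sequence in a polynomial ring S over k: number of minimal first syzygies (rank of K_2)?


Regular sequence => Koszul complex is the minimal free resolution.
Syz_1 minimally generated by Koszul relations f_i*e_j - f_j*e_i (i<j): mu(Syz_1) = beta_2 = C(m,2) = m(m-1)/2
m=16
16*15/2 = 120


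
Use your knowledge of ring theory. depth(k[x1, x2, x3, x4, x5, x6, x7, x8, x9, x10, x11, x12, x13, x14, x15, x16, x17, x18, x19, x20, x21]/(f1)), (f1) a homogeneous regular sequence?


depth(R)=21
depth(R/I)=21-1=20


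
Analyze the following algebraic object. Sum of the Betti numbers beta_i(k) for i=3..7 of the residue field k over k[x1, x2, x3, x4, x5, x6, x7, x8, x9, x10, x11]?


Koszul resolution: beta_i(k)=C(n,i), n=11
C(11,3)=165, C(11,4)=330, C(11,5)=462, C(11,6)=462, C(11,7)=330
Sum=1749


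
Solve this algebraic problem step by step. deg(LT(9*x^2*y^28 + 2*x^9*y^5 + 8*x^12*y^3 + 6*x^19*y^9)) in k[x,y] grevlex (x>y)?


LT: 9*x^2*y^28
deg_x=2, deg_y=28
Total=2+28=30


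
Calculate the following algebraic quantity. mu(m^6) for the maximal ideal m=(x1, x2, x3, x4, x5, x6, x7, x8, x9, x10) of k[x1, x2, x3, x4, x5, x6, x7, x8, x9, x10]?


Graded Nakayama: mu(m^d) = dim_k (m^d/m^(d+1)) = #degree-6 monomials in 10 vars
C(n+d-1,d)=C(15,6)=5005


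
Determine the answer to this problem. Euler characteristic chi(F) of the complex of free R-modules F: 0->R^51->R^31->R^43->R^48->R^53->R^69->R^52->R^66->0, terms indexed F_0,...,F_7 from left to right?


chi = sum (-1)^i * rank:
(-1)^0*51=51
(-1)^1*31=-31
(-1)^2*43=43
(-1)^3*48=-48
(-1)^4*53=53
(-1)^5*69=-69
(-1)^6*52=52
(-1)^7*66=-66
chi=-15


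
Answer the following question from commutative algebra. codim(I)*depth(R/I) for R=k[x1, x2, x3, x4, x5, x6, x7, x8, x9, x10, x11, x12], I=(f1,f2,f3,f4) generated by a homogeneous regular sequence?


codim=4, depth=dim(R/I)=12-4=8
Product=4*8=32


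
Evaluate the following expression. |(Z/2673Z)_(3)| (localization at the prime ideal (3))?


3-primary part: 2673=3^5*11
Size=3^5=243


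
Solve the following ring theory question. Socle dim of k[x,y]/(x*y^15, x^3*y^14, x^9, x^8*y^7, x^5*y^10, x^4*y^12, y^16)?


Socle = ann(m) = span of standard monomials u with x*u, y*u in I (staircase corners).
Minimal generators: x^9, x^8*y^7, x^5*y^10, x^4*y^12, x^3*y^14, x*y^15, y^16
Corners: y^15, x^2y^14, x^3y^13, x^4y^11, x^7y^9, x^8y^6
Socle dim=6


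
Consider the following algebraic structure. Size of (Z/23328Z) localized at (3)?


3-primary part: 23328=3^6*32
Size=3^6=729


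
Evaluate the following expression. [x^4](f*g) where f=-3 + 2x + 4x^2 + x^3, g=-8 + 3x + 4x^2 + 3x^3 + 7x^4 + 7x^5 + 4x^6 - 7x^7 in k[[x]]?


[x^4] = sum a_i*b_j, i+j=4
  -3*7=-21
  2*3=6
  4*4=16
  1*3=3
Sum=4


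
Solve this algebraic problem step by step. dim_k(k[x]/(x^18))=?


Basis: 1,x,...,x^17
dim=18


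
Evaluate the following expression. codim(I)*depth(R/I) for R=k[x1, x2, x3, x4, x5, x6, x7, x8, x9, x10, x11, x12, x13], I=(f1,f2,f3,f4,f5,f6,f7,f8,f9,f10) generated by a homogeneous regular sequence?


codim=10, depth=dim(R/I)=13-10=3
Product=10*3=30


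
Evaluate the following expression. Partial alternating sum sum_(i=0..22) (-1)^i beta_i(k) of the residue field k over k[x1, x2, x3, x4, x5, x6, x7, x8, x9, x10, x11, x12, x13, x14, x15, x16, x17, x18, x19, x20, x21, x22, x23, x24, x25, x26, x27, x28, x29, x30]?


Koszul resolution: beta_i(k)=C(n,i), n=30
sum_(i=0..p) (-1)^i C(n,i) = (-1)^p C(n-1,p)
(-1)^22*C(29,22) = (-1)^22*1560780 = 1560780


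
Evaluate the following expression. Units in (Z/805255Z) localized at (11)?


Local ring = Z/161051Z.
phi(161051) = 11^4*(11-1) = 146410


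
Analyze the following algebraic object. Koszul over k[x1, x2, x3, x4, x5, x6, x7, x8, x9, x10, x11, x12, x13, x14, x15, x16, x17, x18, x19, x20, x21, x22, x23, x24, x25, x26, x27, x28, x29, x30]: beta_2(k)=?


C(n,i)=C(30,2)=435


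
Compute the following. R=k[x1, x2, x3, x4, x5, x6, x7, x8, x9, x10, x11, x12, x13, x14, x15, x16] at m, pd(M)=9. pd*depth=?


pd+depth=16
depth=16-9=7
pd*depth=9*7=63


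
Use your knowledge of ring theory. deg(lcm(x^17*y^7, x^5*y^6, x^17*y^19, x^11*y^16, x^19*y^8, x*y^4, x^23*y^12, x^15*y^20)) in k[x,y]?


lcm = componentwise max:
x: max(17,5,17,11,19,1,23,15)=23
y: max(7,6,19,16,8,4,12,20)=20
Total=23+20=43


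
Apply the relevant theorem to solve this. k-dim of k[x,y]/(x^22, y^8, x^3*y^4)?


k[x,y]/I, I = (x^22, y^8, x^3*y^4)
Rect: 22x8=176. Corner: (22-3)x(8-4)=76.
dim = 176-76 = 100


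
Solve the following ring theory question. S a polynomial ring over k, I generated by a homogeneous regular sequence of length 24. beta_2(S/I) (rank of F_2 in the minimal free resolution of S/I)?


Regular sequence => Koszul complex is the minimal free resolution.
Syz_1 minimally generated by Koszul relations f_i*e_j - f_j*e_i (i<j): mu(Syz_1) = beta_2 = C(m,2) = m(m-1)/2
m=24
24*23/2 = 276


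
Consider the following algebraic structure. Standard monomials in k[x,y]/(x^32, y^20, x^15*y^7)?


k[x,y]/I, I = (x^32, y^20, x^15*y^7)
Rect: 32x20=640. Corner: (32-15)x(20-7)=221.
dim = 640-221 = 419


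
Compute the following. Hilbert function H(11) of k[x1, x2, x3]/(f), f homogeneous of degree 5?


C(13,2)-C(8,2)=78-28=50


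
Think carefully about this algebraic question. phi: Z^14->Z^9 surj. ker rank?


rank(ker) = 14-9 = 5


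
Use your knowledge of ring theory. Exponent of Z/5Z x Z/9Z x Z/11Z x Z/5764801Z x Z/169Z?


Exponent = lcm of the cyclic orders; pairwise coprime => product.
5^1*3^2*11^1*7^8*13^2=5*9*11*5764801*169=482254427655


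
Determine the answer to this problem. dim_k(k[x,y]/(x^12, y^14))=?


Basis: x^i*y^j, i<12, j<14
12*14=168


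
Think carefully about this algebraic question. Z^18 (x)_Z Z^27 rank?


rank(M(x)N) = rank(M)*rank(N)
18*27 = 486


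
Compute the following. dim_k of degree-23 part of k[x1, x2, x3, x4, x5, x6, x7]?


C(d+n-1,n-1)=C(29,6)=475020


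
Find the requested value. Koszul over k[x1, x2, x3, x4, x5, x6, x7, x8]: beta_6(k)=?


C(n,i)=C(8,6)=28


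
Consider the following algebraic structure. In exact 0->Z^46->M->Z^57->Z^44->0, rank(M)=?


Alt sum=0:
(-1)^0*46 + (-1)^1*? + (-1)^2*57 + (-1)^3*44=0
rank(M)=59


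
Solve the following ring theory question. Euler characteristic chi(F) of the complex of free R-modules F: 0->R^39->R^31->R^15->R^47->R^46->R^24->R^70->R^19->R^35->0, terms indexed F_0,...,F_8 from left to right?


chi = sum (-1)^i * rank:
(-1)^0*39=39
(-1)^1*31=-31
(-1)^2*15=15
(-1)^3*47=-47
(-1)^4*46=46
(-1)^5*24=-24
(-1)^6*70=70
(-1)^7*19=-19
(-1)^8*35=35
chi=84


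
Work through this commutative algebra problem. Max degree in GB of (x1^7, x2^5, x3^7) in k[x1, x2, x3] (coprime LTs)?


Pure powers, coprime LTs => already GB.
Degrees: 7, 5, 7
Max=7


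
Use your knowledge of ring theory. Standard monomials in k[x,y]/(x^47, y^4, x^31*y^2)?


k[x,y]/I, I = (x^47, y^4, x^31*y^2)
Rect: 47x4=188. Corner: (47-31)x(4-2)=32.
dim = 188-32 = 156


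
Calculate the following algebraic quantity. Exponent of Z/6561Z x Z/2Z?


Exponent = lcm of the cyclic orders; pairwise coprime => product.
3^8*2^1=6561*2=13122


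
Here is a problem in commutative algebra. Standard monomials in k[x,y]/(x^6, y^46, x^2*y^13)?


k[x,y]/I, I = (x^6, y^46, x^2*y^13)
Rect: 6x46=276. Corner: (6-2)x(46-13)=132.
dim = 276-132 = 144


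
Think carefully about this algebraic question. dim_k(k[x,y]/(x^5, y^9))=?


Basis: x^i*y^j, i<5, j<9
5*9=45


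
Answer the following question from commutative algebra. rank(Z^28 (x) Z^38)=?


rank(M(x)N) = rank(M)*rank(N)
28*38 = 1064


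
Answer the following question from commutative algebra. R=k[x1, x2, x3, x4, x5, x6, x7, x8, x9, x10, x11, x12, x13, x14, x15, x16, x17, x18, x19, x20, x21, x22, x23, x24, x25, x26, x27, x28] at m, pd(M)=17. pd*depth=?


pd+depth=28
depth=28-17=11
pd*depth=17*11=187


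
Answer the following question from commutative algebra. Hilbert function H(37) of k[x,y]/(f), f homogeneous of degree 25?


H(t)=d for t>=d-1.
d=25, t=37
H(37)=25


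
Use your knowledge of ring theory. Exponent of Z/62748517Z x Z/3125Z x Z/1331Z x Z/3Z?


Exponent = lcm of the cyclic orders; pairwise coprime => product.
13^7*5^5*11^3*3^1=62748517*3125*1331*3=782983838690625


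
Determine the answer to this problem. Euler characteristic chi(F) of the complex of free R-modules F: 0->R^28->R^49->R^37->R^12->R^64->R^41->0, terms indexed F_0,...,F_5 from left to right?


chi = sum (-1)^i * rank:
(-1)^0*28=28
(-1)^1*49=-49
(-1)^2*37=37
(-1)^3*12=-12
(-1)^4*64=64
(-1)^5*41=-41
chi=27


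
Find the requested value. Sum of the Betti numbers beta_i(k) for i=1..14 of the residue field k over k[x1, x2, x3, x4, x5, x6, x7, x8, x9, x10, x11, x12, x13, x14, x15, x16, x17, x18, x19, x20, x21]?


Koszul resolution: beta_i(k)=C(n,i), n=21
C(21,1)=21, C(21,2)=210, C(21,3)=1330, C(21,4)=5985, C(21,5)=20349, C(21,6)=54264, C(21,7)=116280, C(21,8)=203490, C(21,9)=293930, C(21,10)=352716, C(21,11)=352716, C(21,12)=293930, C(21,13)=203490, C(21,14)=116280
Sum=2014991


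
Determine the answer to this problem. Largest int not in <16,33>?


gcd(16,33)=1 => F=ab-a-b=16*33-16-33=528-49=479


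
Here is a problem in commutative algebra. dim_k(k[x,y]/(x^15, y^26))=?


Basis: x^i*y^j, i<15, j<26
15*26=390


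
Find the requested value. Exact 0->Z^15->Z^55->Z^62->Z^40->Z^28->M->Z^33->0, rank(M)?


Alt sum=0:
(-1)^0*15 + (-1)^1*55 + (-1)^2*62 + (-1)^3*40 + (-1)^4*28 + (-1)^5*? + (-1)^6*33=0
rank(M)=43


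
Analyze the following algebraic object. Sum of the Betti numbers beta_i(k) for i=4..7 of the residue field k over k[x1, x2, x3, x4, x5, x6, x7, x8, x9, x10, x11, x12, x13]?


Koszul resolution: beta_i(k)=C(n,i), n=13
C(13,4)=715, C(13,5)=1287, C(13,6)=1716, C(13,7)=1716
Sum=5434


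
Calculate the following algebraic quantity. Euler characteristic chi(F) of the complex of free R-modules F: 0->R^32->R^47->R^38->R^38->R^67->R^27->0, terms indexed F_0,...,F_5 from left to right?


chi = sum (-1)^i * rank:
(-1)^0*32=32
(-1)^1*47=-47
(-1)^2*38=38
(-1)^3*38=-38
(-1)^4*67=67
(-1)^5*27=-27
chi=25


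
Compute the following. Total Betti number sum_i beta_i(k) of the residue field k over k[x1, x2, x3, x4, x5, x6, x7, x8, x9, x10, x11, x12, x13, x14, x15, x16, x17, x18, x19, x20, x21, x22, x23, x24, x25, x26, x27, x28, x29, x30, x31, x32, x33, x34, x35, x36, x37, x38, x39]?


Koszul resolution: beta_i(k)=C(n,i), n=39
sum_i C(39,i) = 2^39 = 549755813888


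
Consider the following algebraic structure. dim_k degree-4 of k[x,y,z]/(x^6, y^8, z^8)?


Need i<6, j<8, k<8 with i+j+k=4.
For each i, j ranges over max(0,4-i-7)..min(7,4-i):
  i=0: j in [0,4] -> 5
  i=1: j in [0,3] -> 4
  i=2: j in [0,2] -> 3
  i=3: j in [0,1] -> 2
  i=4: j in [0,0] -> 1
H(4) = 5+4+3+2+1 = 15


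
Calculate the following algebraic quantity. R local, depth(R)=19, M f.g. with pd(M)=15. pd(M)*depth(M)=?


pd+depth=19
depth=19-15=4
pd*depth=15*4=60


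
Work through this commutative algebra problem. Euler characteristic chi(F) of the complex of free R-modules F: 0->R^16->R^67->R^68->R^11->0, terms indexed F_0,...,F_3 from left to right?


chi = sum (-1)^i * rank:
(-1)^0*16=16
(-1)^1*67=-67
(-1)^2*68=68
(-1)^3*11=-11
chi=6


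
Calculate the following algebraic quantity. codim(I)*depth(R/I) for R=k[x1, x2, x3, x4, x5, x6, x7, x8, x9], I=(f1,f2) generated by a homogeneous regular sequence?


codim=2, depth=dim(R/I)=9-2=7
Product=2*7=14


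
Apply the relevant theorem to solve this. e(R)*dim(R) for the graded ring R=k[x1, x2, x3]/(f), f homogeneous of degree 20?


e(R)=deg(f)=20, dim(R)=3-1=2
e*dim=20*2=40


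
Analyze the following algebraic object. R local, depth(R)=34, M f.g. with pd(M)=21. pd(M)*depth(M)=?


pd+depth=34
depth=34-21=13
pd*depth=21*13=273


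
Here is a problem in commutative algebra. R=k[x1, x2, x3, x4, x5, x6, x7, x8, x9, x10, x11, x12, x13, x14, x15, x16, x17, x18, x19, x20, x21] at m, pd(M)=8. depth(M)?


pd+depth=depth(R)=21
depth=21-8=13


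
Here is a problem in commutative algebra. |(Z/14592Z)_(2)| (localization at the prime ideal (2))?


2-primary part: 14592=2^8*57
Size=2^8=256


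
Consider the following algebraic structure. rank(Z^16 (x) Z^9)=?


rank(M(x)N) = rank(M)*rank(N)
16*9 = 144


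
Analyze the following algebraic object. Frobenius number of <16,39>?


gcd(16,39)=1 => F=ab-a-b=16*39-16-39=624-55=569


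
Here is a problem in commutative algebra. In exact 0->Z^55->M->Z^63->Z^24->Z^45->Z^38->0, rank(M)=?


Alt sum=0:
(-1)^0*55 + (-1)^1*? + (-1)^2*63 + (-1)^3*24 + (-1)^4*45 + (-1)^5*38=0
rank(M)=101


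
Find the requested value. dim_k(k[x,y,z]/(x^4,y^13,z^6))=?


Basis: x^iy^jz^k, i<4,j<13,k<6
4*13*6=312


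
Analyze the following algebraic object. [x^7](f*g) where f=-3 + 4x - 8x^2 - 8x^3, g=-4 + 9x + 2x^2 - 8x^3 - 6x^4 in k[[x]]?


[x^7] = sum a_i*b_j, i+j=7
  -8*-6=48
Sum=48


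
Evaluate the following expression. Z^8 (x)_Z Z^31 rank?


rank(M(x)N) = rank(M)*rank(N)
8*31 = 248


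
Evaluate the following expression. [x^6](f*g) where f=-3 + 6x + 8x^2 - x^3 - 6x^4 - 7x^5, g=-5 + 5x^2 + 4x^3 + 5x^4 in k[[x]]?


[x^6] = sum a_i*b_j, i+j=6
  8*5=40
  -1*4=-4
  -6*5=-30
Sum=6


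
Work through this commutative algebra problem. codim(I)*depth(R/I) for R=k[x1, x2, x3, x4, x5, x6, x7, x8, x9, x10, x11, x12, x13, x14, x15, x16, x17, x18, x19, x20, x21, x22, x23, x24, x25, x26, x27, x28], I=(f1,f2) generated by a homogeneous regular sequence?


codim=2, depth=dim(R/I)=28-2=26
Product=2*26=52


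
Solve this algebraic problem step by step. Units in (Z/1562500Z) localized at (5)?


Local ring = Z/390625Z.
phi(390625) = 5^7*(5-1) = 312500


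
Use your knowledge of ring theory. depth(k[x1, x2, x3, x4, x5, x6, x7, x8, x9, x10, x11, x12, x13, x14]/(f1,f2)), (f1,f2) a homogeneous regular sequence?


depth(R)=14
depth(R/I)=14-2=12


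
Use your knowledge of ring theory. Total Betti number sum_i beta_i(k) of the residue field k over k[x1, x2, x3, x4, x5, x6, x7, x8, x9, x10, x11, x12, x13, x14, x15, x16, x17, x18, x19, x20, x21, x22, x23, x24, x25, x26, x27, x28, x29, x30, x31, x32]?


Koszul resolution: beta_i(k)=C(n,i), n=32
sum_i C(32,i) = 2^32 = 4294967296


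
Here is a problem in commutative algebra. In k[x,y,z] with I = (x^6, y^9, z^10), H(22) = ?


Need i<6, j<9, k<10 with i+j+k=22.
For each i, j ranges over max(0,22-i-9)..min(8,22-i):
  i=0: j in [13,8] -> 0
  i=1: j in [12,8] -> 0
  i=2: j in [11,8] -> 0
  i=3: j in [10,8] -> 0
  i=4: j in [9,8] -> 0
  i=5: j in [8,8] -> 1
H(22) = 0+0+0+0+0+1 = 1


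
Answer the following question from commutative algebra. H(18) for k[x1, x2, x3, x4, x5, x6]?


C(d+n-1,n-1)=C(23,5)=33649


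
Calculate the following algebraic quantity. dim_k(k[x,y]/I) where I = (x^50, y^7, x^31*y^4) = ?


k[x,y]/I, I = (x^50, y^7, x^31*y^4)
Rect: 50x7=350. Corner: (50-31)x(7-4)=57.
dim = 350-57 = 293


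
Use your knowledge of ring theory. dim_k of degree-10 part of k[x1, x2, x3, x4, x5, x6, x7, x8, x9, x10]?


C(d+n-1,n-1)=C(19,9)=92378


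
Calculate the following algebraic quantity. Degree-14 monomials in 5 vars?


C(d+n-1,n-1)=C(18,4)=3060


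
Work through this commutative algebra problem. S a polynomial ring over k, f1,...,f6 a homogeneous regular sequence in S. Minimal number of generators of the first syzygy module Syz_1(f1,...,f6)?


Regular sequence => Koszul complex is the minimal free resolution.
Syz_1 minimally generated by Koszul relations f_i*e_j - f_j*e_i (i<j): mu(Syz_1) = beta_2 = C(m,2) = m(m-1)/2
m=6
6*5/2 = 15


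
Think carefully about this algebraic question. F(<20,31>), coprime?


gcd(20,31)=1 => F=ab-a-b=20*31-20-31=620-51=569


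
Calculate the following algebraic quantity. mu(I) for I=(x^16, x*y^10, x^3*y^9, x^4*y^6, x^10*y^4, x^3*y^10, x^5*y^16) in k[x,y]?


Remove redundant (divisible by others).
x^3*y^10 redundant.
x^5*y^16 redundant.
Min: x^16, x^10*y^4, x^4*y^6, x^3*y^9, x*y^10
Count=5


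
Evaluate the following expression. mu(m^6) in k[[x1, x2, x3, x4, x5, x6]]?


C(n+d-1,d)=C(11,6)=462


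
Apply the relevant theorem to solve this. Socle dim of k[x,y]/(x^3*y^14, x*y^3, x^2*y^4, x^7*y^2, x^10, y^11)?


Socle = ann(m) = span of standard monomials u with x*u, y*u in I (staircase corners).
Redundant generators: x^2*y^4, x^3*y^14
Minimal generators: x^10, x^7*y^2, x*y^3, y^11
Corners: y^10, x^6y^2, x^9y
Socle dim=3


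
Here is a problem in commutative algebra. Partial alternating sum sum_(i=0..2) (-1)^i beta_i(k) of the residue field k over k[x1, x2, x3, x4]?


Koszul resolution: beta_i(k)=C(n,i), n=4
sum_(i=0..p) (-1)^i C(n,i) = (-1)^p C(n-1,p)
(-1)^2*C(3,2) = (-1)^2*3 = 3


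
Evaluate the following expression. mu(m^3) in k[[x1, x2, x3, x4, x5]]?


C(n+d-1,d)=C(7,3)=35
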